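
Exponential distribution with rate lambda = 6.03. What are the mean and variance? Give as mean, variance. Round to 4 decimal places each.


mean = 1/lam, var = 1/lam^2
mean = 1 / 6.03 = 100/603 ≈ 0.165837
lam^2 = 6.03^2 = 36.3609
var = 1 / 36.3609 ≈ 0.027502

0.1658, 0.0275


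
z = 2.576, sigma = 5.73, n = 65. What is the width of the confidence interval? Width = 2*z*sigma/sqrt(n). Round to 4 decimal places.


width = 2*z*sigma/sqrt(n)
2*z*sigma = 2 * 2.576 * 5.73 = 29.52096
sqrt(65) ≈ 8.062258
width = 29.52096 / 8.062258 ≈ 3.661624

3.6616


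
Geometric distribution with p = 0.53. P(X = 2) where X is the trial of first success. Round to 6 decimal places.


P = (1-p)^(k-1) * p
(1-p)^(k-1) = 0.47^1 = 0.47
P = 0.47 * 0.53 = 0.2491

0.249100


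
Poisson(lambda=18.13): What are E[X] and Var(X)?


E[X] = Var(X) = lambda = 18.13

18.13, 18.13


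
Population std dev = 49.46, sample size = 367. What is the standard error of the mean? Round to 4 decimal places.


SE = sigma / sqrt(n)
sqrt(367) ≈ 19.157244
SE = 49.46 / 19.157244 ≈ 2.581791

2.5818


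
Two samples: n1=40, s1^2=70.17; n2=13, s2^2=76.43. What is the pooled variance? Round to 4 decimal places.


sp^2 = ((n1-1)*s1^2 + (n2-1)*s2^2)/(n1+n2-2)
(n1-1)*s1^2 = 39 * 70.17 = 2736.63
(n2-1)*s2^2 = 12 * 76.43 = 917.16
numerator = 2736.63 + 917.16 = 3653.79
n1+n2-2 = 51
sp^2 = 3653.79 / 51 = 121793/1700 ≈ 71.642941

71.6429


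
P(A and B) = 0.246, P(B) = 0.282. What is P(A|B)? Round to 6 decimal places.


P(A|B) = P(A and B) / P(B) = 0.246 / 0.282 = 41/47 ≈ 0.87234043

0.872340


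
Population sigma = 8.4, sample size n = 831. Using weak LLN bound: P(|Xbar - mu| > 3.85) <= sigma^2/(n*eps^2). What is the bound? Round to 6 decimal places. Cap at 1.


bound = min(1, sigma^2/(n*eps^2))
sigma^2 = 8.4^2 = 70.56
n*eps^2 = 831 * 3.85^2 = 831 * 14.8225 = 12317.4975
sigma^2/(n*eps^2) = 70.56 / 12317.4975 ≈ 0.00572844

0.005728


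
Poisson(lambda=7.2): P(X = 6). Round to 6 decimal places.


P = e^(-lam) * lam^k / k!
e^(-7.2) ≈ 0.0007465858
lam^k = 7.2^6 = 139314.069504
k! = 6! = 720
P = 0.0007465858 * 139314.069504 / 720 ≈ 0.144458

0.144458


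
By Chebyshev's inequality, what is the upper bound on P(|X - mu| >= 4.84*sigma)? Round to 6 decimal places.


P <= 1/k^2
k^2 = 4.84^2 = 23.4256
1/k^2 = 1 / 23.4256 ≈ 0.04268834

0.042688


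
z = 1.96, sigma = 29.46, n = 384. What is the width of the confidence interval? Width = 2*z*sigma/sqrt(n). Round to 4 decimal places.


width = 2*z*sigma/sqrt(n)
2*z*sigma = 2 * 1.96 * 29.46 = 115.4832
sqrt(384) ≈ 19.595918
width = 115.4832 / 19.595918 ≈ 5.893227

5.8932


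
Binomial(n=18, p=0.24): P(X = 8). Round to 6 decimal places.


P = C(n,k) * p^k * (1-p)^(n-k)
C(18,8) = 43758
p^k = 0.24^8 ≈ 0.00001100753
(1-p)^(n-k) = 0.76^10 ≈ 0.06428889
P = 43758 * 0.00001100753 * 0.06428889 ≈ 0.030966

0.030966


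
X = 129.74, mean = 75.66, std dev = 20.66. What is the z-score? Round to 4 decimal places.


z = (X - mu) / sigma
X - mu = 129.74 - 75.66 = 54.08
z = 54.08 / 20.66 = 2704/1033 ≈ 2.617619

2.6176


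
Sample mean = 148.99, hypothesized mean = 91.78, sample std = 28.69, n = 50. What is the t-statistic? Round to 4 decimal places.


t = (xbar - mu0) / (s/sqrt(n))
xbar - mu0 = 148.99 - 91.78 = 57.21
sqrt(50) ≈ 7.07106781
s/sqrt(n) = 28.69 / 7.07106781 ≈ 4.05737871
t = 57.21 / 4.05737871 ≈ 14.100237

14.1002


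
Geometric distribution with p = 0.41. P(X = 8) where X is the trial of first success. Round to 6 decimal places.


P = (1-p)^(k-1) * p
(1-p)^(k-1) = 0.59^7 ≈ 0.02488651
P = 0.02488651 * 0.41 ≈ 0.01020347

0.010203


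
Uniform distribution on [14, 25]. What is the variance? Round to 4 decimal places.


Var = (b-a)^2 / 12
(b-a)^2 = (25 - 14)^2 = 121
Var = 121/12 ≈ 10.083333

10.0833


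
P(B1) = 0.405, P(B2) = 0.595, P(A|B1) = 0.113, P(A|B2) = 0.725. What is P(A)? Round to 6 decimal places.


P(A) = P(A|B1)*P(B1) + P(A|B2)*P(B2)
P(A|B1)*P(B1) = 0.113 * 0.405 = 0.045765
P(A|B2)*P(B2) = 0.725 * 0.595 = 0.431375
P(A) = 0.045765 + 0.431375 = 0.47714

0.477140


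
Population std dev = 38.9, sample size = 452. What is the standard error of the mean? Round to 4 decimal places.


SE = sigma / sqrt(n)
sqrt(452) ≈ 21.260292
SE = 38.9 / 21.260292 ≈ 1.829702

1.8297


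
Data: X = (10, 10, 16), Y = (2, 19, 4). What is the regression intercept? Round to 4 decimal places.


a = ybar - b*xbar, where b = sum((xi-xbar)(yi-ybar)) / sum((xi-xbar)^2)
n = 3, xbar = 36/3 = 12, ybar = 25/3 ≈ 8.333333
Sxy = sum((xi-xbar)(yi-ybar)) = -26
Sxx = sum((xi-xbar)^2) = 24
b = Sxy / Sxx = -13/12 ≈ -1.083333
a = 8.333333 - (-1.083333) * 12 = 64/3 ≈ 21.333333

21.3333


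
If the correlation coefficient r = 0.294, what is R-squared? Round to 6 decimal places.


R^2 = r^2 = (0.294)^2 = 0.086436

0.086436


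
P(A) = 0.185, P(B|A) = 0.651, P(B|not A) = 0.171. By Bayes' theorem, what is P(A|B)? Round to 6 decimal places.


P(A|B) = P(B|A)*P(A) / P(B), P(B) = P(B|A)*P(A) + P(B|not A)*P(not A)
P(B|A)*P(A) = 0.651 * 0.185 = 0.120435
P(B|not A)*P(not A) = 0.171 * 0.815 = 0.139365
P(B) = 0.120435 + 0.139365 = 0.2598
P(A|B) = 0.120435 / 0.2598 ≈ 0.46356813

0.463568


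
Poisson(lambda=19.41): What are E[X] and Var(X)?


E[X] = Var(X) = lambda = 19.41

19.41, 19.41


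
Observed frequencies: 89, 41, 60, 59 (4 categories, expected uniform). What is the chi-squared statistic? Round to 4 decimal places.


chi2 = sum((O-E)^2/E), E = total/4
total = 249, E = 249/4 = 62.25
(89 - 62.25)^2 / 62.25 = 715.5625 / 62.25 = 11449/996 ≈ 11.494980
(41 - 62.25)^2 / 62.25 = 451.5625 / 62.25 = 7225/996 ≈ 7.254016
(60 - 62.25)^2 / 62.25 = 5.0625 / 62.25 = 27/332 ≈ 0.081325
(59 - 62.25)^2 / 62.25 = 10.5625 / 62.25 = 169/996 ≈ 0.169679
chi2 = 19

19.0000


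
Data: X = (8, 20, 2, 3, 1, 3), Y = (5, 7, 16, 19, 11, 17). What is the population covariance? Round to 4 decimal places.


Cov = (1/n)*sum((xi-xbar)(yi-ybar))
n = 6, xbar = 37/6 ≈ 6.166667, ybar = 75/6 = 12.5
sum((xi-xbar)(yi-ybar)) = -131.5
Cov = -131.5 / 6 = -263/12 ≈ -21.916667

-21.9167


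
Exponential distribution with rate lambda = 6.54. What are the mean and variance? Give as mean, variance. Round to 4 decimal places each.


mean = 1/lam, var = 1/lam^2
mean = 1 / 6.54 = 50/327 ≈ 0.152905
lam^2 = 6.54^2 = 42.7716
var = 1 / 42.7716 ≈ 0.023380

0.1529, 0.0234


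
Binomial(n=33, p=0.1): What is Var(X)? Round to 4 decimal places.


Var = n*p*(1-p) = 33 * 0.1 * 0.9 = 2.97

2.9700


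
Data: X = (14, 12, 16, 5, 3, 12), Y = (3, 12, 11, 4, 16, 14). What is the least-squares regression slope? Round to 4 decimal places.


b = sum((xi-xbar)(yi-ybar)) / sum((xi-xbar)^2)
n = 6, xbar = 62/6 = 31/3 ≈ 10.333333, ybar = 60/6 = 10
Sxy = sum((xi-xbar)(yi-ybar)) = -22
Sxx = sum((xi-xbar)^2) = 400/3 ≈ 133.333333
b = Sxy / Sxx = -0.165

-0.1650


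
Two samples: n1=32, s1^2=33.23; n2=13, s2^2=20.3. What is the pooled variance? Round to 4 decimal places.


sp^2 = ((n1-1)*s1^2 + (n2-1)*s2^2)/(n1+n2-2)
(n1-1)*s1^2 = 31 * 33.23 = 1030.13
(n2-1)*s2^2 = 12 * 20.3 = 243.6
numerator = 1030.13 + 243.6 = 1273.73
n1+n2-2 = 43
sp^2 = 1273.73 / 43 = 127373/4300 ≈ 29.621628

29.6216


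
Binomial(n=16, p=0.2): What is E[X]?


E[X] = n*p = 16 * 0.2 = 3.2

3.2


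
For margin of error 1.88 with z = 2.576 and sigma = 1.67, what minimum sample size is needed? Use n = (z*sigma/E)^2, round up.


z*sigma/E = 2.576 * 1.67 / 1.88 ≈ 2.288255
(z*sigma/E)^2 ≈ 5.236112
round up: n = 6

6


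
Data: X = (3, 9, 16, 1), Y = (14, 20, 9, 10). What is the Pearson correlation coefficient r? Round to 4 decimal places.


r = sum((xi-xbar)(yi-ybar)) / sqrt(sum((xi-xbar)^2) * sum((yi-ybar)^2))
n = 4, xbar = 29/4 = 7.25, ybar = 53/4 = 13.25
Sxy = sum((xi-xbar)(yi-ybar)) = -8.25
Sxx = sum((xi-xbar)^2) = 136.75
Syy = sum((yi-ybar)^2) = 74.75
sqrt(Sxx*Syy) ≈ 101.104216
r = Sxy / sqrt(Sxx*Syy) = -8.25 / 101.104216 ≈ -0.081599

-0.0816


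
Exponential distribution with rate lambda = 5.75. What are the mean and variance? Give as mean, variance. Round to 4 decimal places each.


mean = 1/lam, var = 1/lam^2
mean = 1 / 5.75 = 4/23 ≈ 0.173913
lam^2 = 5.75^2 = 33.0625
var = 1 / 33.0625 = 16/529 ≈ 0.030246

0.1739, 0.0302


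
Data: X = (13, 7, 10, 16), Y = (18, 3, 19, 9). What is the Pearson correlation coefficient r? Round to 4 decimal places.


r = sum((xi-xbar)(yi-ybar)) / sqrt(sum((xi-xbar)^2) * sum((yi-ybar)^2))
n = 4, xbar = 46/4 = 11.5, ybar = 49/4 = 12.25
Sxy = sum((xi-xbar)(yi-ybar)) = 25.5
Sxx = sum((xi-xbar)^2) = 45
Syy = sum((yi-ybar)^2) = 174.75
sqrt(Sxx*Syy) ≈ 88.677788
r = Sxy / sqrt(Sxx*Syy) = 25.5 / 88.677788 ≈ 0.287558

0.2876


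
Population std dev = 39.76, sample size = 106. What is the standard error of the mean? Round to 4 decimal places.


SE = sigma / sqrt(n)
sqrt(106) ≈ 10.295630
SE = 39.76 / 10.295630 ≈ 3.861833

3.8618


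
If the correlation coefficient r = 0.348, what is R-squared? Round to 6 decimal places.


R^2 = r^2 = (0.348)^2 = 0.121104

0.121104


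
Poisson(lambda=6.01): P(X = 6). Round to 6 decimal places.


P = e^(-lam) * lam^k / k!
e^(-6.01) ≈ 0.002454088
lam^k = 6.01^6 ≈ 47124.508325
k! = 6! = 720
P = 0.002454088 * 47124.508325 / 720 ≈ 0.160622

0.160622


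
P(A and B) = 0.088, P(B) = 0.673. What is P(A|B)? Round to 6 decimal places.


P(A|B) = P(A and B) / P(B) = 0.088 / 0.673 = 88/673 ≈ 0.13075780

0.130758


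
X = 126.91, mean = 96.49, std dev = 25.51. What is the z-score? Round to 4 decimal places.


z = (X - mu) / sigma
X - mu = 126.91 - 96.49 = 30.42
z = 30.42 / 25.51 = 3042/2551 ≈ 1.192474

1.1925


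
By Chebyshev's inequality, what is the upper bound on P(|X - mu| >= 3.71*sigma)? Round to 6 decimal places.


P <= 1/k^2
k^2 = 3.71^2 = 13.7641
1/k^2 = 1 / 13.7641 ≈ 0.07265277

0.072653


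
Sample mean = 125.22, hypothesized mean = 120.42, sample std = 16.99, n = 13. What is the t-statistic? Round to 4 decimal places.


t = (xbar - mu0) / (s/sqrt(n))
xbar - mu0 = 125.22 - 120.42 = 4.8
sqrt(13) ≈ 3.60555128
s/sqrt(n) = 16.99 / 3.60555128 ≈ 4.71217817
t = 4.8 / 4.71217817 ≈ 1.018637

1.0186


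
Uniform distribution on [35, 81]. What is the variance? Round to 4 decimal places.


Var = (b-a)^2 / 12
(b-a)^2 = (81 - 35)^2 = 2116
Var = 2116/12 ≈ 176.333333

176.3333


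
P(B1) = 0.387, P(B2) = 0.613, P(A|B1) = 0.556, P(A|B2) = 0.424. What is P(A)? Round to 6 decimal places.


P(A) = P(A|B1)*P(B1) + P(A|B2)*P(B2)
P(A|B1)*P(B1) = 0.556 * 0.387 = 0.215172
P(A|B2)*P(B2) = 0.424 * 0.613 = 0.259912
P(A) = 0.215172 + 0.259912 = 0.475084

0.475084


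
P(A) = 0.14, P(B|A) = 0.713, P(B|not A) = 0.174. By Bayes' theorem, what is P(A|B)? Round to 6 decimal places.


P(A|B) = P(B|A)*P(A) / P(B), P(B) = P(B|A)*P(A) + P(B|not A)*P(not A)
P(B|A)*P(A) = 0.713 * 0.14 = 0.09982
P(B|not A)*P(not A) = 0.174 * 0.86 = 0.14964
P(B) = 0.09982 + 0.14964 = 0.24946
P(A|B) = 0.09982 / 0.24946 ≈ 0.40014431

0.400144


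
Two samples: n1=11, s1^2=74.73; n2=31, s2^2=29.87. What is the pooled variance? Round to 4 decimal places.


sp^2 = ((n1-1)*s1^2 + (n2-1)*s2^2)/(n1+n2-2)
(n1-1)*s1^2 = 10 * 74.73 = 747.3
(n2-1)*s2^2 = 30 * 29.87 = 896.1
numerator = 747.3 + 896.1 = 1643.4
n1+n2-2 = 40
sp^2 = 1643.4 / 40 = 41.085

41.0850


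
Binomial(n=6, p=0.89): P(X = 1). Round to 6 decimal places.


P = C(n,k) * p^k * (1-p)^(n-k)
C(6,1) = 6
p^k = 0.89^1 = 0.89
(1-p)^(n-k) = 0.11^5 = 0.0000161051
P = 6 * 0.89 * 0.0000161051 ≈ 0.000086

0.000086


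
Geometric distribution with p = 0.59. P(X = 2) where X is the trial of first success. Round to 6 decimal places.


P = (1-p)^(k-1) * p
(1-p)^(k-1) = 0.41^1 = 0.41
P = 0.41 * 0.59 = 0.2419

0.241900


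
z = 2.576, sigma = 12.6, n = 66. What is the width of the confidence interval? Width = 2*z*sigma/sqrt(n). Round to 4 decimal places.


width = 2*z*sigma/sqrt(n)
2*z*sigma = 2 * 2.576 * 12.6 = 64.9152
sqrt(66) ≈ 8.124038
width = 64.9152 / 8.124038 ≈ 7.990509

7.9905


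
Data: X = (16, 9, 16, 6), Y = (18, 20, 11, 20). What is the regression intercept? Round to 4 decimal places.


a = ybar - b*xbar, where b = sum((xi-xbar)(yi-ybar)) / sum((xi-xbar)^2)
n = 4, xbar = 47/4 = 11.75, ybar = 69/4 = 17.25
Sxy = sum((xi-xbar)(yi-ybar)) = -46.75
Sxx = sum((xi-xbar)^2) = 76.75
b = Sxy / Sxx = -187/307 ≈ -0.609121
a = 17.25 - (-0.609121) * 11.75 = 7493/307 ≈ 24.407166

24.4072


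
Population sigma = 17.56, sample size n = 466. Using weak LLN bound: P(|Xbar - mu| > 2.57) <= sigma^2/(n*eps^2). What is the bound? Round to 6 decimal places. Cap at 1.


bound = min(1, sigma^2/(n*eps^2))
sigma^2 = 17.56^2 = 308.3536
n*eps^2 = 466 * 2.57^2 = 466 * 6.6049 = 3077.8834
sigma^2/(n*eps^2) = 308.3536 / 3077.8834 ≈ 0.10018365

0.100184


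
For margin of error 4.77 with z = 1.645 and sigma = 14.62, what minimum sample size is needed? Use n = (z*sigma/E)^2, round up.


z*sigma/E = 1.645 * 14.62 / 4.77 ≈ 5.041908
(z*sigma/E)^2 ≈ 25.420834
round up: n = 26

26


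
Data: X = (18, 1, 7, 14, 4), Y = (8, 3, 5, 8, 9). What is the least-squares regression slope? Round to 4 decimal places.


b = sum((xi-xbar)(yi-ybar)) / sum((xi-xbar)^2)
n = 5, xbar = 44/5 = 8.8, ybar = 33/5 = 6.6
Sxy = sum((xi-xbar)(yi-ybar)) = 39.6
Sxx = sum((xi-xbar)^2) = 198.8
b = Sxy / Sxx = 99/497 ≈ 0.199195

0.1992


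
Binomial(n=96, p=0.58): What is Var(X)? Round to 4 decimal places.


Var = n*p*(1-p) = 96 * 0.58 * 0.42 = 23.3856

23.3856


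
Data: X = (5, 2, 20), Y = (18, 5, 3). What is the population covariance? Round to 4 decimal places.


Cov = (1/n)*sum((xi-xbar)(yi-ybar))
n = 3, xbar = 27/3 = 9, ybar = 26/3 ≈ 8.666667
sum((xi-xbar)(yi-ybar)) = -74
Cov = -74 / 3 = -74/3 ≈ -24.666667

-24.6667


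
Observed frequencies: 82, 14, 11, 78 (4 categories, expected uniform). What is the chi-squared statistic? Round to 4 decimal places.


chi2 = sum((O-E)^2/E), E = total/4
total = 185, E = 185/4 = 46.25
(82 - 46.25)^2 / 46.25 = 1278.0625 / 46.25 = 20449/740 ≈ 27.633784
(14 - 46.25)^2 / 46.25 = 1040.0625 / 46.25 = 16641/740 ≈ 22.487838
(11 - 46.25)^2 / 46.25 = 1242.5625 / 46.25 = 19881/740 ≈ 26.866216
(78 - 46.25)^2 / 46.25 = 1008.0625 / 46.25 = 16129/740 ≈ 21.795946
chi2 = 3655/37 ≈ 98.783784

98.7838


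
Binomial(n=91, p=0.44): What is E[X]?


E[X] = n*p = 91 * 0.44 = 40.04

40.04


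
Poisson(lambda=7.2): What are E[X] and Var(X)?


E[X] = Var(X) = lambda = 7.2

7.2, 7.2


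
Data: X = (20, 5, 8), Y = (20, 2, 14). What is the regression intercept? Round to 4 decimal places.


a = ybar - b*xbar, where b = sum((xi-xbar)(yi-ybar)) / sum((xi-xbar)^2)
n = 3, xbar = 33/3 = 11, ybar = 36/3 = 12
Sxy = sum((xi-xbar)(yi-ybar)) = 126
Sxx = sum((xi-xbar)^2) = 126
b = Sxy / Sxx = 1
a = 12 - 1 * 11 = 1

1.0000


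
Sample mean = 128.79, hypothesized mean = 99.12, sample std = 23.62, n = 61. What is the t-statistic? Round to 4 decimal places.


t = (xbar - mu0) / (s/sqrt(n))
xbar - mu0 = 128.79 - 99.12 = 29.67
sqrt(61) ≈ 7.81024968
s/sqrt(n) = 23.62 / 7.81024968 ≈ 3.02423110
t = 29.67 / 3.02423110 ≈ 9.810758

9.8108


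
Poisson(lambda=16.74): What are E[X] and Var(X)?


E[X] = Var(X) = lambda = 16.74

16.74, 16.74


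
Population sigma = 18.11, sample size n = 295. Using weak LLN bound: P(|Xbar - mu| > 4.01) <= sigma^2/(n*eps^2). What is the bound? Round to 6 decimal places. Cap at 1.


bound = min(1, sigma^2/(n*eps^2))
sigma^2 = 18.11^2 = 327.9721
n*eps^2 = 295 * 4.01^2 = 295 * 16.0801 = 4743.6295
sigma^2/(n*eps^2) = 327.9721 / 4743.6295 ≈ 0.06913948

0.069139


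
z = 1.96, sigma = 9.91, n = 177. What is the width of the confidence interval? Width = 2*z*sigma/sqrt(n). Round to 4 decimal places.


width = 2*z*sigma/sqrt(n)
2*z*sigma = 2 * 1.96 * 9.91 = 38.8472
sqrt(177) ≈ 13.304135
width = 38.8472 / 13.304135 ≈ 2.919934

2.9199


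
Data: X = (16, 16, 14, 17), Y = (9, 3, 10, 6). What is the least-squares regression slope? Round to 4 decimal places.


b = sum((xi-xbar)(yi-ybar)) / sum((xi-xbar)^2)
n = 4, xbar = 63/4 = 15.75, ybar = 28/4 = 7
Sxy = sum((xi-xbar)(yi-ybar)) = -7
Sxx = sum((xi-xbar)^2) = 4.75
b = Sxy / Sxx = -28/19 ≈ -1.473684

-1.4737


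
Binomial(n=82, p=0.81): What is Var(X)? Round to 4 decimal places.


Var = n*p*(1-p) = 82 * 0.81 * 0.19 = 12.6198

12.6198


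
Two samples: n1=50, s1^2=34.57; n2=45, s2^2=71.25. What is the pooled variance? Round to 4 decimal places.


sp^2 = ((n1-1)*s1^2 + (n2-1)*s2^2)/(n1+n2-2)
(n1-1)*s1^2 = 49 * 34.57 = 1693.93
(n2-1)*s2^2 = 44 * 71.25 = 3135
numerator = 1693.93 + 3135 = 4828.93
n1+n2-2 = 93
sp^2 = 4828.93 / 93 = 482893/9300 ≈ 51.923978

51.9240


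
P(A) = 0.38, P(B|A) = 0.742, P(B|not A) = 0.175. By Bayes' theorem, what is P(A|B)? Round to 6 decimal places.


P(A|B) = P(B|A)*P(A) / P(B), P(B) = P(B|A)*P(A) + P(B|not A)*P(not A)
P(B|A)*P(A) = 0.742 * 0.38 = 0.28196
P(B|not A)*P(not A) = 0.175 * 0.62 = 0.1085
P(B) = 0.28196 + 0.1085 = 0.39046
P(A|B) = 0.28196 / 0.39046 = 2014/2789 ≈ 0.72212262

0.722123


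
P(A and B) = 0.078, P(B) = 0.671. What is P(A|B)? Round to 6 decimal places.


P(A|B) = P(A and B) / P(B) = 0.078 / 0.671 = 78/671 ≈ 0.11624441

0.116244


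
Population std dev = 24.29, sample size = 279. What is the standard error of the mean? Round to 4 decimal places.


SE = sigma / sqrt(n)
sqrt(279) ≈ 16.703293
SE = 24.29 / 16.703293 ≈ 1.454204

1.4542


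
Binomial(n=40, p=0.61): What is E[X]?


E[X] = n*p = 40 * 0.61 = 24.4

24.4


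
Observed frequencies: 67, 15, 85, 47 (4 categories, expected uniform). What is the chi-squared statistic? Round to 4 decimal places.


chi2 = sum((O-E)^2/E), E = total/4
total = 214, E = 214/4 = 53.5
(67 - 53.5)^2 / 53.5 = 182.25 / 53.5 = 729/214 ≈ 3.406542
(15 - 53.5)^2 / 53.5 = 1482.25 / 53.5 = 5929/214 ≈ 27.705607
(85 - 53.5)^2 / 53.5 = 992.25 / 53.5 = 3969/214 ≈ 18.546729
(47 - 53.5)^2 / 53.5 = 42.25 / 53.5 = 169/214 ≈ 0.789720
chi2 = 5398/107 ≈ 50.448598

50.4486


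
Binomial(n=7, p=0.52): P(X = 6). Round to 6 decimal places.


P = C(n,k) * p^k * (1-p)^(n-k)
C(7,6) = 7
p^k = 0.52^6 ≈ 0.01977061
(1-p)^(n-k) = 0.48^1 = 0.48
P = 7 * 0.01977061 * 0.48 ≈ 0.066429

0.066429


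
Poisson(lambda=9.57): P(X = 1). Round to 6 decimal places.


P = e^(-lam) * lam^k / k!
e^(-9.57) ≈ 0.00006979138
lam^k = 9.57^1 = 9.57
k! = 1! = 1
P = 0.00006979138 * 9.57 / 1 ≈ 0.000668

0.000668


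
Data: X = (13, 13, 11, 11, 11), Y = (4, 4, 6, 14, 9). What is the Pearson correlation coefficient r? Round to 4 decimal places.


r = sum((xi-xbar)(yi-ybar)) / sqrt(sum((xi-xbar)^2) * sum((yi-ybar)^2))
n = 5, xbar = 59/5 = 11.8, ybar = 37/5 = 7.4
Sxy = sum((xi-xbar)(yi-ybar)) = -13.6
Sxx = sum((xi-xbar)^2) = 4.8
Syy = sum((yi-ybar)^2) = 71.2
sqrt(Sxx*Syy) ≈ 18.486752
r = Sxy / sqrt(Sxx*Syy) = -13.6 / 18.486752 ≈ -0.735662

-0.7357


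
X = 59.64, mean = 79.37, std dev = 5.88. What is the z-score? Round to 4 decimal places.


z = (X - mu) / sigma
X - mu = 59.64 - 79.37 = -19.73
z = -19.73 / 5.88 = -1973/588 ≈ -3.355442

-3.3554


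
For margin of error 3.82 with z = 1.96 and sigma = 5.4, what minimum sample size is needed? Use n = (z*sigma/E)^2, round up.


z*sigma/E = 1.96 * 5.4 / 3.82 = 2646/955 ≈ 2.770681
(z*sigma/E)^2 ≈ 7.676671
round up: n = 8

8


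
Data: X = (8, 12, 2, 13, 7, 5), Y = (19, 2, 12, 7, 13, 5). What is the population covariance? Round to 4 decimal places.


Cov = (1/n)*sum((xi-xbar)(yi-ybar))
n = 6, xbar = 47/6 ≈ 7.833333, ybar = 58/6 = 29/3 ≈ 9.666667
sum((xi-xbar)(yi-ybar)) = -142/3 ≈ -47.333333
Cov = -47.333333 / 6 = -71/9 ≈ -7.888889

-7.8889


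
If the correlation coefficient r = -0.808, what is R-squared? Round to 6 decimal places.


R^2 = r^2 = (-0.808)^2 = 0.652864

0.652864


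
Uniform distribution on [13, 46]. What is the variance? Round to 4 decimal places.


Var = (b-a)^2 / 12
(b-a)^2 = (46 - 13)^2 = 1089
Var = 1089/12 = 90.75

90.7500


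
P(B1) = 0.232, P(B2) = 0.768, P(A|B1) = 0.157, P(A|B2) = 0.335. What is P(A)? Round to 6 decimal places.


P(A) = P(A|B1)*P(B1) + P(A|B2)*P(B2)
P(A|B1)*P(B1) = 0.157 * 0.232 = 0.036424
P(A|B2)*P(B2) = 0.335 * 0.768 = 0.25728
P(A) = 0.036424 + 0.25728 = 0.293704

0.293704


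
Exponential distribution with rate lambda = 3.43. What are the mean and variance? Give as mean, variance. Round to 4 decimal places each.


mean = 1/lam, var = 1/lam^2
mean = 1 / 3.43 = 100/343 ≈ 0.291545
lam^2 = 3.43^2 = 11.7649
var = 1 / 11.7649 ≈ 0.084999

0.2915, 0.0850


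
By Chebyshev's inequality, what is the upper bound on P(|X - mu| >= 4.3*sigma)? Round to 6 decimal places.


P <= 1/k^2
k^2 = 4.3^2 = 18.49
1/k^2 = 1 / 18.49 = 100/1849 ≈ 0.05408329

0.054083


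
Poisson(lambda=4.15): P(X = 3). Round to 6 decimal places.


P = e^(-lam) * lam^k / k!
e^(-4.15) ≈ 0.01576442
lam^k = 4.15^3 = 71.473375
k! = 3! = 6
P = 0.01576442 * 71.473375 / 6 ≈ 0.187789

0.187789


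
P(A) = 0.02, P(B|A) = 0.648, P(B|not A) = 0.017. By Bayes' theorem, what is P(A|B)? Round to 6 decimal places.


P(A|B) = P(B|A)*P(A) / P(B), P(B) = P(B|A)*P(A) + P(B|not A)*P(not A)
P(B|A)*P(A) = 0.648 * 0.02 = 0.01296
P(B|not A)*P(not A) = 0.017 * 0.98 = 0.01666
P(B) = 0.01296 + 0.01666 = 0.02962
P(A|B) = 0.01296 / 0.02962 = 648/1481 ≈ 0.43754220

0.437542


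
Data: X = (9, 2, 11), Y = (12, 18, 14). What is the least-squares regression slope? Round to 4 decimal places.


b = sum((xi-xbar)(yi-ybar)) / sum((xi-xbar)^2)
n = 3, xbar = 22/3 ≈ 7.333333, ybar = 44/3 ≈ 14.666667
Sxy = sum((xi-xbar)(yi-ybar)) = -74/3 ≈ -24.666667
Sxx = sum((xi-xbar)^2) = 134/3 ≈ 44.666667
b = Sxy / Sxx = -37/67 ≈ -0.552239

-0.5522


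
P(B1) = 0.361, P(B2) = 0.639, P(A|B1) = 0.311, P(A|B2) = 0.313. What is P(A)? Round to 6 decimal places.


P(A) = P(A|B1)*P(B1) + P(A|B2)*P(B2)
P(A|B1)*P(B1) = 0.311 * 0.361 = 0.112271
P(A|B2)*P(B2) = 0.313 * 0.639 = 0.200007
P(A) = 0.112271 + 0.200007 = 0.312278

0.312278


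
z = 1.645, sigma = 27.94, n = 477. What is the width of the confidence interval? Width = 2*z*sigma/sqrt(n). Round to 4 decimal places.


width = 2*z*sigma/sqrt(n)
2*z*sigma = 2 * 1.645 * 27.94 = 91.9226
sqrt(477) ≈ 21.840330
width = 91.9226 / 21.840330 ≈ 4.208847

4.2088


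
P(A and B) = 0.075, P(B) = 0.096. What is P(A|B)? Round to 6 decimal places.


P(A|B) = P(A and B) / P(B) = 0.075 / 0.096 = 0.78125

0.781250


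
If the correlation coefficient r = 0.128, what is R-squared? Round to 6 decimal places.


R^2 = r^2 = (0.128)^2 = 0.016384

0.016384


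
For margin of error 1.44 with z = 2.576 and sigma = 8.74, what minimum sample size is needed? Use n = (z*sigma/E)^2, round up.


z*sigma/E = 2.576 * 8.74 / 1.44 = 70357/4500 ≈ 15.634889
(z*sigma/E)^2 ≈ 244.449751
round up: n = 245

245


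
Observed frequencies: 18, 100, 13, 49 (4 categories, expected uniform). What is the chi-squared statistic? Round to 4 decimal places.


chi2 = sum((O-E)^2/E), E = total/4
total = 180, E = 180/4 = 45
(18 - 45)^2 / 45 = 729 / 45 = 16.2
(100 - 45)^2 / 45 = 3025 / 45 = 605/9 ≈ 67.222222
(13 - 45)^2 / 45 = 1024 / 45 = 1024/45 ≈ 22.755556
(49 - 45)^2 / 45 = 16 / 45 = 16/45 ≈ 0.355556
chi2 = 1598/15 ≈ 106.533333

106.5333


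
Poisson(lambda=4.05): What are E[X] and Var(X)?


E[X] = Var(X) = lambda = 4.05

4.05, 4.05


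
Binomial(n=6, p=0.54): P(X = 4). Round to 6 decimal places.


P = C(n,k) * p^k * (1-p)^(n-k)
C(6,4) = 15
p^k = 0.54^4 = 0.08503056
(1-p)^(n-k) = 0.46^2 = 0.2116
P = 15 * 0.08503056 * 0.2116 ≈ 0.269887

0.269887


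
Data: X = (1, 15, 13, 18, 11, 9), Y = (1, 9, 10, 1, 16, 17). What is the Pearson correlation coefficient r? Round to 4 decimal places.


r = sum((xi-xbar)(yi-ybar)) / sqrt(sum((xi-xbar)^2) * sum((yi-ybar)^2))
n = 6, xbar = 67/6 ≈ 11.166667, ybar = 54/6 = 9
Sxy = sum((xi-xbar)(yi-ybar)) = 10
Sxx = sum((xi-xbar)^2) = 1037/6 ≈ 172.833333
Syy = sum((yi-ybar)^2) = 242
sqrt(Sxx*Syy) ≈ 204.513243
r = Sxy / sqrt(Sxx*Syy) = 10 / 204.513243 ≈ 0.048897

0.0489


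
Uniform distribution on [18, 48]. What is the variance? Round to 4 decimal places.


Var = (b-a)^2 / 12
(b-a)^2 = (48 - 18)^2 = 900
Var = 900/12 = 75

75.0000


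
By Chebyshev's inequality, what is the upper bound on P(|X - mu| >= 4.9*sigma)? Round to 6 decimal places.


P <= 1/k^2
k^2 = 4.9^2 = 24.01
1/k^2 = 1 / 24.01 = 100/2401 ≈ 0.04164931

0.041649


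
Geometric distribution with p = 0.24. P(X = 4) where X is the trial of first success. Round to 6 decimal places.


P = (1-p)^(k-1) * p
(1-p)^(k-1) = 0.76^3 = 0.438976
P = 0.438976 * 0.24 ≈ 0.1053542

0.105354


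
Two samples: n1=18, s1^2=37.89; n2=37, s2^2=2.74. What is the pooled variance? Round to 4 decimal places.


sp^2 = ((n1-1)*s1^2 + (n2-1)*s2^2)/(n1+n2-2)
(n1-1)*s1^2 = 17 * 37.89 = 644.13
(n2-1)*s2^2 = 36 * 2.74 = 98.64
numerator = 644.13 + 98.64 = 742.77
n1+n2-2 = 53
sp^2 = 742.77 / 53 = 74277/5300 ≈ 14.014528

14.0145


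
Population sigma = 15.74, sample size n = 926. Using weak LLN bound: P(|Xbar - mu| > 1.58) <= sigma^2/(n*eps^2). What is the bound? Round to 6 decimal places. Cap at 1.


bound = min(1, sigma^2/(n*eps^2))
sigma^2 = 15.74^2 = 247.7476
n*eps^2 = 926 * 1.58^2 = 926 * 2.4964 = 2311.6664
sigma^2/(n*eps^2) = 247.7476 / 2311.6664 ≈ 0.10717273

0.107173


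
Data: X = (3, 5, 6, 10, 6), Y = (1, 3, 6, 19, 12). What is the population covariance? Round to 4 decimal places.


Cov = (1/n)*sum((xi-xbar)(yi-ybar))
n = 5, xbar = 30/5 = 6, ybar = 41/5 = 8.2
sum((xi-xbar)(yi-ybar)) = 70
Cov = 70 / 5 = 14

14.0000


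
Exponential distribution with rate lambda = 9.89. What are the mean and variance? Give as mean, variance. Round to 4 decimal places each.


mean = 1/lam, var = 1/lam^2
mean = 1 / 9.89 = 100/989 ≈ 0.101112
lam^2 = 9.89^2 = 97.8121
var = 1 / 97.8121 ≈ 0.010224

0.1011, 0.0102


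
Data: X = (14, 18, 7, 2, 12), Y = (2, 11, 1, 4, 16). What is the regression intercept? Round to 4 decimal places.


a = ybar - b*xbar, where b = sum((xi-xbar)(yi-ybar)) / sum((xi-xbar)^2)
n = 5, xbar = 53/5 = 10.6, ybar = 34/5 = 6.8
Sxy = sum((xi-xbar)(yi-ybar)) = 72.6
Sxx = sum((xi-xbar)^2) = 155.2
b = Sxy / Sxx = 363/776 ≈ 0.467784
a = 6.8 - 0.467784 * 10.6 = 1429/776 ≈ 1.841495

1.8415


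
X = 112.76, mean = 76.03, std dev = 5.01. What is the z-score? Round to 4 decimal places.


z = (X - mu) / sigma
X - mu = 112.76 - 76.03 = 36.73
z = 36.73 / 5.01 = 3673/501 ≈ 7.331337

7.3313


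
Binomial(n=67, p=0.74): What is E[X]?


E[X] = n*p = 67 * 0.74 = 49.58

49.58


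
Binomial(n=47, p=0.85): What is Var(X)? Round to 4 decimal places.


Var = n*p*(1-p) = 47 * 0.85 * 0.15 = 5.9925

5.9925


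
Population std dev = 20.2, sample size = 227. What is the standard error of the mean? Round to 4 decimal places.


SE = sigma / sqrt(n)
sqrt(227) ≈ 15.066519
SE = 20.2 / 15.066519 ≈ 1.340721

1.3407


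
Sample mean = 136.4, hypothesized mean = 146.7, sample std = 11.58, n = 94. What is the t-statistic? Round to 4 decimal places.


t = (xbar - mu0) / (s/sqrt(n))
xbar - mu0 = 136.4 - 146.7 = -10.3
sqrt(94) ≈ 9.69535971
s/sqrt(n) = 11.58 / 9.69535971 ≈ 1.19438580
t = -10.3 / 1.19438580 ≈ -8.623679

-8.6237


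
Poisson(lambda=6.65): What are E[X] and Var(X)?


E[X] = Var(X) = lambda = 6.65

6.65, 6.65


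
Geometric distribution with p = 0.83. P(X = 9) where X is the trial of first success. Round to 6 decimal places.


P = (1-p)^(k-1) * p
(1-p)^(k-1) = 0.17^8 ≈ 0.0000006975757
P = 0.0000006975757 * 0.83 ≈ 0.0000005789879

0.000001


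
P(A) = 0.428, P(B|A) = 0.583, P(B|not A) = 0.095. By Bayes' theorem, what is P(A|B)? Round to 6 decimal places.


P(A|B) = P(B|A)*P(A) / P(B), P(B) = P(B|A)*P(A) + P(B|not A)*P(not A)
P(B|A)*P(A) = 0.583 * 0.428 = 0.249524
P(B|not A)*P(not A) = 0.095 * 0.572 = 0.05434
P(B) = 0.249524 + 0.05434 = 0.303864
P(A|B) = 0.249524 / 0.303864 = 5671/6906 ≈ 0.82117000

0.821170


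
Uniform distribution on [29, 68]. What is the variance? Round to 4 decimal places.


Var = (b-a)^2 / 12
(b-a)^2 = (68 - 29)^2 = 1521
Var = 1521/12 = 126.75

126.7500


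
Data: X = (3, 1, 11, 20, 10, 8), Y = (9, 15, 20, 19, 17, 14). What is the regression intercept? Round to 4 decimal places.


a = ybar - b*xbar, where b = sum((xi-xbar)(yi-ybar)) / sum((xi-xbar)^2)
n = 6, xbar = 53/6 ≈ 8.833333, ybar = 94/6 = 47/3 ≈ 15.666667
Sxy = sum((xi-xbar)(yi-ybar)) = 281/3 ≈ 93.666667
Sxx = sum((xi-xbar)^2) = 1361/6 ≈ 226.833333
b = Sxy / Sxx = 562/1361 ≈ 0.412932
a = 15.666667 - 0.412932 * 8.833333 = 16358/1361 ≈ 12.019104

12.0191


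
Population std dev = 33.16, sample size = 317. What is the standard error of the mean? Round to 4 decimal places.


SE = sigma / sqrt(n)
sqrt(317) ≈ 17.804494
SE = 33.16 / 17.804494 ≈ 1.862451

1.8625


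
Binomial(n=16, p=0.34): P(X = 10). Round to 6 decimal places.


P = C(n,k) * p^k * (1-p)^(n-k)
C(16,10) = 8008
p^k = 0.34^10 ≈ 0.00002064378
(1-p)^(n-k) = 0.66^6 ≈ 0.08265395
P = 8008 * 0.00002064378 * 0.08265395 ≈ 0.013664

0.013664


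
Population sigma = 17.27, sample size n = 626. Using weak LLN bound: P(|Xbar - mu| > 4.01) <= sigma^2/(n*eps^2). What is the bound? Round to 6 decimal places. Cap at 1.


bound = min(1, sigma^2/(n*eps^2))
sigma^2 = 17.27^2 = 298.2529
n*eps^2 = 626 * 4.01^2 = 626 * 16.0801 = 10066.1426
sigma^2/(n*eps^2) = 298.2529 / 10066.1426 ≈ 0.02962931

0.029629


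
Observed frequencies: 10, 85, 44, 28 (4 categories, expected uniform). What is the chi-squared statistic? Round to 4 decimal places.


chi2 = sum((O-E)^2/E), E = total/4
total = 167, E = 167/4 = 41.75
(10 - 41.75)^2 / 41.75 = 1008.0625 / 41.75 = 16129/668 ≈ 24.145210
(85 - 41.75)^2 / 41.75 = 1870.5625 / 41.75 = 29929/668 ≈ 44.803892
(44 - 41.75)^2 / 41.75 = 5.0625 / 41.75 = 81/668 ≈ 0.121257
(28 - 41.75)^2 / 41.75 = 189.0625 / 41.75 = 3025/668 ≈ 4.528443
chi2 = 12291/167 ≈ 73.598802

73.5988


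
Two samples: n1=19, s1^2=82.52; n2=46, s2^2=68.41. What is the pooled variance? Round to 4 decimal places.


sp^2 = ((n1-1)*s1^2 + (n2-1)*s2^2)/(n1+n2-2)
(n1-1)*s1^2 = 18 * 82.52 = 1485.36
(n2-1)*s2^2 = 45 * 68.41 = 3078.45
numerator = 1485.36 + 3078.45 = 4563.81
n1+n2-2 = 63
sp^2 = 4563.81 / 63 = 50709/700 ≈ 72.441429

72.4414


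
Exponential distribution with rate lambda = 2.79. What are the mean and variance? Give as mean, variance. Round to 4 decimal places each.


mean = 1/lam, var = 1/lam^2
mean = 1 / 2.79 = 100/279 ≈ 0.358423
lam^2 = 2.79^2 = 7.7841
var = 1 / 7.7841 ≈ 0.128467

0.3584, 0.1285


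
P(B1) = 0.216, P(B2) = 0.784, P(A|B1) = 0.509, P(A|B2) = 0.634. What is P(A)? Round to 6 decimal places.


P(A) = P(A|B1)*P(B1) + P(A|B2)*P(B2)
P(A|B1)*P(B1) = 0.509 * 0.216 = 0.109944
P(A|B2)*P(B2) = 0.634 * 0.784 = 0.497056
P(A) = 0.109944 + 0.497056 = 0.607

0.607000


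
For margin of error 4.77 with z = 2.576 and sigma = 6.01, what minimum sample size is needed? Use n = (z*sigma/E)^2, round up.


z*sigma/E = 2.576 * 6.01 / 4.77 ≈ 3.245652
(z*sigma/E)^2 ≈ 10.534257
round up: n = 11

11


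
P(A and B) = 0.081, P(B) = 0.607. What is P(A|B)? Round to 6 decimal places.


P(A|B) = P(A and B) / P(B) = 0.081 / 0.607 = 81/607 ≈ 0.13344316

0.133443


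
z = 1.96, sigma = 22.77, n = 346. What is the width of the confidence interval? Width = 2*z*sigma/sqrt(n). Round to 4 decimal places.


width = 2*z*sigma/sqrt(n)
2*z*sigma = 2 * 1.96 * 22.77 = 89.2584
sqrt(346) ≈ 18.601075
width = 89.2584 / 18.601075 ≈ 4.798561

4.7986


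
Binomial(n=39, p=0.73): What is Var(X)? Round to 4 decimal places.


Var = n*p*(1-p) = 39 * 0.73 * 0.27 = 7.6869

7.6869


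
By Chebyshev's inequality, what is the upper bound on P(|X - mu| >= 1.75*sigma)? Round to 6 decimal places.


P <= 1/k^2
k^2 = 1.75^2 = 3.0625
1/k^2 = 1 / 3.0625 = 16/49 ≈ 0.32653061

0.326531


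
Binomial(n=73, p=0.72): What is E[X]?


E[X] = n*p = 73 * 0.72 = 52.56

52.56


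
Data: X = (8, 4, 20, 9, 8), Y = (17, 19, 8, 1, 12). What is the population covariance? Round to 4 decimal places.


Cov = (1/n)*sum((xi-xbar)(yi-ybar))
n = 5, xbar = 49/5 = 9.8, ybar = 57/5 = 11.4
sum((xi-xbar)(yi-ybar)) = -81.6
Cov = -81.6 / 5 = -16.32

-16.3200


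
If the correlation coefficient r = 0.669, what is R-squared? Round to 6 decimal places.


R^2 = r^2 = (0.669)^2 = 0.447561

0.447561


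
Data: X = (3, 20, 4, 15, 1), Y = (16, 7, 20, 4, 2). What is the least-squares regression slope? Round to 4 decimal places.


b = sum((xi-xbar)(yi-ybar)) / sum((xi-xbar)^2)
n = 5, xbar = 43/5 = 8.6, ybar = 49/5 = 9.8
Sxy = sum((xi-xbar)(yi-ybar)) = -91.4
Sxx = sum((xi-xbar)^2) = 281.2
b = Sxy / Sxx = -457/1406 ≈ -0.325036

-0.3250


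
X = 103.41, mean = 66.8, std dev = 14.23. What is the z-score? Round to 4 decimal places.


z = (X - mu) / sigma
X - mu = 103.41 - 66.8 = 36.61
z = 36.61 / 14.23 = 3661/1423 ≈ 2.572734

2.5727


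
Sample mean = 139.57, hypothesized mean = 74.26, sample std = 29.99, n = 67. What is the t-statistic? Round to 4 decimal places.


t = (xbar - mu0) / (s/sqrt(n))
xbar - mu0 = 139.57 - 74.26 = 65.31
sqrt(67) ≈ 8.18535277
s/sqrt(n) = 29.99 / 8.18535277 ≈ 3.66386164
t = 65.31 / 3.66386164 ≈ 17.825455

17.8255


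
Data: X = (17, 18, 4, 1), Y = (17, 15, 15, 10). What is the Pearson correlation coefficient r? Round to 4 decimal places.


r = sum((xi-xbar)(yi-ybar)) / sqrt(sum((xi-xbar)^2) * sum((yi-ybar)^2))
n = 4, xbar = 40/4 = 10, ybar = 57/4 = 14.25
Sxy = sum((xi-xbar)(yi-ybar)) = 59
Sxx = sum((xi-xbar)^2) = 230
Syy = sum((yi-ybar)^2) = 26.75
sqrt(Sxx*Syy) ≈ 78.437874
r = Sxy / sqrt(Sxx*Syy) = 59 / 78.437874 ≈ 0.752188

0.7522


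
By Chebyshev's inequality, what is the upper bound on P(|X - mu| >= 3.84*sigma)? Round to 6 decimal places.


P <= 1/k^2
k^2 = 3.84^2 = 14.7456
1/k^2 = 1 / 14.7456 = 625/9216 ≈ 0.06781684

0.067817


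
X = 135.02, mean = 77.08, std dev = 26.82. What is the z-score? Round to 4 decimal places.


z = (X - mu) / sigma
X - mu = 135.02 - 77.08 = 57.94
z = 57.94 / 26.82 = 2897/1341 ≈ 2.160328

2.1603


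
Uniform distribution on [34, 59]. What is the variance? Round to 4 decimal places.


Var = (b-a)^2 / 12
(b-a)^2 = (59 - 34)^2 = 625
Var = 625/12 ≈ 52.083333

52.0833


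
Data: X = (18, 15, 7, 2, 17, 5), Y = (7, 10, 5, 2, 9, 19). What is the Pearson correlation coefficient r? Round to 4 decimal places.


r = sum((xi-xbar)(yi-ybar)) / sqrt(sum((xi-xbar)^2) * sum((yi-ybar)^2))
n = 6, xbar = 64/6 = 32/3 ≈ 10.666667, ybar = 52/6 = 26/3 ≈ 8.666667
Sxy = sum((xi-xbar)(yi-ybar)) = 25/3 ≈ 8.333333
Sxx = sum((xi-xbar)^2) = 700/3 ≈ 233.333333
Syy = sum((yi-ybar)^2) = 508/3 ≈ 169.333333
sqrt(Sxx*Syy) ≈ 198.774020
r = Sxy / sqrt(Sxx*Syy) = 8.333333 / 198.774020 ≈ 0.041924

0.0419


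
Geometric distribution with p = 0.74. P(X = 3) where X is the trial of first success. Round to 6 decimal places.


P = (1-p)^(k-1) * p
(1-p)^(k-1) = 0.26^2 = 0.0676
P = 0.0676 * 0.74 = 0.050024

0.050024


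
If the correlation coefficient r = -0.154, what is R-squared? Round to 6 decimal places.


R^2 = r^2 = (-0.154)^2 = 0.023716

0.023716


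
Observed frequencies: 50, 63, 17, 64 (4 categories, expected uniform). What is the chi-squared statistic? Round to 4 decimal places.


chi2 = sum((O-E)^2/E), E = total/4
total = 194, E = 194/4 = 48.5
(50 - 48.5)^2 / 48.5 = 2.25 / 48.5 = 9/194 ≈ 0.046392
(63 - 48.5)^2 / 48.5 = 210.25 / 48.5 = 841/194 ≈ 4.335052
(17 - 48.5)^2 / 48.5 = 992.25 / 48.5 = 3969/194 ≈ 20.458763
(64 - 48.5)^2 / 48.5 = 240.25 / 48.5 = 961/194 ≈ 4.953608
chi2 = 2890/97 ≈ 29.793814

29.7938


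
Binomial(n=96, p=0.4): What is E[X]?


E[X] = n*p = 96 * 0.4 = 38.4

38.4


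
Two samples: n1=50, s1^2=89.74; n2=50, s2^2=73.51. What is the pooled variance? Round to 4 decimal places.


sp^2 = ((n1-1)*s1^2 + (n2-1)*s2^2)/(n1+n2-2)
(n1-1)*s1^2 = 49 * 89.74 = 4397.26
(n2-1)*s2^2 = 49 * 73.51 = 3601.99
numerator = 4397.26 + 3601.99 = 7999.25
n1+n2-2 = 98
sp^2 = 7999.25 / 98 = 81.625

81.6250


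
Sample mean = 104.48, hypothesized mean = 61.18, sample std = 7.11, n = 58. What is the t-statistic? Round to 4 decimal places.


t = (xbar - mu0) / (s/sqrt(n))
xbar - mu0 = 104.48 - 61.18 = 43.3
sqrt(58) ≈ 7.61577311
s/sqrt(n) = 7.11 / 7.61577311 ≈ 0.93358874
t = 43.3 / 0.93358874 ≈ 46.380165

46.3802


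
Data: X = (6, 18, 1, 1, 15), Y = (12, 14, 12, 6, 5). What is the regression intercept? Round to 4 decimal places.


a = ybar - b*xbar, where b = sum((xi-xbar)(yi-ybar)) / sum((xi-xbar)^2)
n = 5, xbar = 41/5 = 8.2, ybar = 49/5 = 9.8
Sxy = sum((xi-xbar)(yi-ybar)) = 15.2
Sxx = sum((xi-xbar)^2) = 250.8
b = Sxy / Sxx = 2/33 ≈ 0.060606
a = 9.8 - 0.060606 * 8.2 = 307/33 ≈ 9.303030

9.3030


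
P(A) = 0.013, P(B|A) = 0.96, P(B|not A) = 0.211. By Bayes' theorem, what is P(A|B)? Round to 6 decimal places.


P(A|B) = P(B|A)*P(A) / P(B), P(B) = P(B|A)*P(A) + P(B|not A)*P(not A)
P(B|A)*P(A) = 0.96 * 0.013 = 0.01248
P(B|not A)*P(not A) = 0.211 * 0.987 = 0.208257
P(B) = 0.01248 + 0.208257 = 0.220737
P(A|B) = 0.01248 / 0.220737 ≈ 0.05653787

0.056538


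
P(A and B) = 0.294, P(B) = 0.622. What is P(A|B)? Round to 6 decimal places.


P(A|B) = P(A and B) / P(B) = 0.294 / 0.622 = 147/311 ≈ 0.47266881

0.472669


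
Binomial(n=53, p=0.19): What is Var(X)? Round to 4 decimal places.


Var = n*p*(1-p) = 53 * 0.19 * 0.81 = 8.1567

8.1567


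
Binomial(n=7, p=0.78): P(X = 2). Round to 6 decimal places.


P = C(n,k) * p^k * (1-p)^(n-k)
C(7,2) = 21
p^k = 0.78^2 = 0.6084
(1-p)^(n-k) = 0.22^5 = 0.0005153632
P = 21 * 0.6084 * 0.0005153632 ≈ 0.006584

0.006584


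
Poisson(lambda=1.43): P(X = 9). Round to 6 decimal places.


P = e^(-lam) * lam^k / k!
e^(-1.43) ≈ 0.2393089
lam^k = 1.43^9 ≈ 25.004855
k! = 9! = 362880
P = 0.2393089 * 25.004855 / 362880 ≈ 0.000016

0.000016


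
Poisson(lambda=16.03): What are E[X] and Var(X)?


E[X] = Var(X) = lambda = 16.03

16.03, 16.03


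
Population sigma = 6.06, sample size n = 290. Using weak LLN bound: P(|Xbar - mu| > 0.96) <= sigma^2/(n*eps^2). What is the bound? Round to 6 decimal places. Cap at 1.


bound = min(1, sigma^2/(n*eps^2))
sigma^2 = 6.06^2 = 36.7236
n*eps^2 = 290 * 0.96^2 = 290 * 0.9216 = 267.264
sigma^2/(n*eps^2) = 36.7236 / 267.264 ≈ 0.13740571

0.137406


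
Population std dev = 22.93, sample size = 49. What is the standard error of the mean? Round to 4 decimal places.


SE = sigma / sqrt(n)
sqrt(49) = 7
SE = 22.93 / 7 = 2293/700 ≈ 3.275714

3.2757


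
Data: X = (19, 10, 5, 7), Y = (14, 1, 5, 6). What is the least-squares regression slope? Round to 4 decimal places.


b = sum((xi-xbar)(yi-ybar)) / sum((xi-xbar)^2)
n = 4, xbar = 41/4 = 10.25, ybar = 26/4 = 6.5
Sxy = sum((xi-xbar)(yi-ybar)) = 76.5
Sxx = sum((xi-xbar)^2) = 114.75
b = Sxy / Sxx = 2/3 ≈ 0.666667

0.6667


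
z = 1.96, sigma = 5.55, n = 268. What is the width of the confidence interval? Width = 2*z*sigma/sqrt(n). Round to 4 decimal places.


width = 2*z*sigma/sqrt(n)
2*z*sigma = 2 * 1.96 * 5.55 = 21.756
sqrt(268) ≈ 16.370706
width = 21.756 / 16.370706 ≈ 1.328959

1.3290


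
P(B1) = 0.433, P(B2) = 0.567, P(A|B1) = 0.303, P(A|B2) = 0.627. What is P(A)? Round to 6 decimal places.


P(A) = P(A|B1)*P(B1) + P(A|B2)*P(B2)
P(A|B1)*P(B1) = 0.303 * 0.433 = 0.131199
P(A|B2)*P(B2) = 0.627 * 0.567 = 0.355509
P(A) = 0.131199 + 0.355509 = 0.486708

0.486708


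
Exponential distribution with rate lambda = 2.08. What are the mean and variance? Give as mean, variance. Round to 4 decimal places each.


mean = 1/lam, var = 1/lam^2
mean = 1 / 2.08 = 25/52 ≈ 0.480769
lam^2 = 2.08^2 = 4.3264
var = 1 / 4.3264 = 625/2704 ≈ 0.231139

0.4808, 0.2311
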